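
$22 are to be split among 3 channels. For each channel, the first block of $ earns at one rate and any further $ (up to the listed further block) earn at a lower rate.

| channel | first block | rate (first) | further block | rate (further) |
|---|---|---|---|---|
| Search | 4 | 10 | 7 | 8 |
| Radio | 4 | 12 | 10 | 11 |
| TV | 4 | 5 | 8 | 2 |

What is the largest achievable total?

230

Rank every tier by rate: Radio/tier1 12 > Radio/tier2 11 > Search/tier1 10 > Search/tier2 8 > TV/tier1 5 > TV/tier2 2.
Radio/tier1 (12): +4 → 18 left.
Radio tier2 at 11: fill all 10 → 8 left.
Fill Search tier1 block (4 at 10) → 4 left.
Search tier2 at 8: only 4 left, fill 4.
Total = 12×4 + 11×10 + 10×4 + 8×4 = 230.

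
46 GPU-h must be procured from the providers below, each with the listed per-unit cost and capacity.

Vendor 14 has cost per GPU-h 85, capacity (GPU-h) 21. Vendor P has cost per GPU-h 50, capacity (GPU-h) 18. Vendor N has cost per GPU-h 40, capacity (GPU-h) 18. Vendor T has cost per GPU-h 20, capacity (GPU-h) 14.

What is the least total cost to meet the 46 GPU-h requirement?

1700

Cheapest first:
Take 14 from Vendor T at 20 → need 32 more.
Vendor N (40): use full 18 → 14 GPU-h to go.
Vendor P at 50: take 14 of its 18 → requirement met.
Vendor 14: unused.
Cost = 14×20 + 18×40 + 14×50 = 1700.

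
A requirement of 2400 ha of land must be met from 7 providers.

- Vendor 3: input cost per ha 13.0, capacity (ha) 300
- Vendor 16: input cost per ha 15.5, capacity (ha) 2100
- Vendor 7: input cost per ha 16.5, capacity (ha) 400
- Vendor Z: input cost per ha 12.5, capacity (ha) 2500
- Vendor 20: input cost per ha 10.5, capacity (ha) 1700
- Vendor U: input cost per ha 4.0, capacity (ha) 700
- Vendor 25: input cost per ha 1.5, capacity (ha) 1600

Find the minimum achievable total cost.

Use providers in increasing cost order.
Vendor 25 at 1.5: take all 1600 ha ; 800 still needed.
Take 700 from Vendor U at 4.0 ; need 100 more.
Vendor 20 at 10.5: take 100 of its 1700 ; requirement met.
Vendor Z, Vendor 3, Vendor 16, Vendor 7: unused.
Cost = 1600×1.5 + 700×4.0 + 100×10.5 = 6250.

6250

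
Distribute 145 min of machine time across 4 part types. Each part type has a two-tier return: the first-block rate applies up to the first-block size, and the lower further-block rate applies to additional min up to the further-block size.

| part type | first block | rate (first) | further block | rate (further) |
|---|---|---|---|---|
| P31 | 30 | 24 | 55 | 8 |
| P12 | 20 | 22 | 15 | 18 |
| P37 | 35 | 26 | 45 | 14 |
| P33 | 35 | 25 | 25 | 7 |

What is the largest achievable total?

3355

Order all 8 blocks by rate: P37/tier1 26 > P33/tier1 25 > P31/tier1 24 > P12/tier1 22 > P12/tier2 18 > P37/tier2 14 > P31/tier2 8 > P33/tier2 7.
P37/tier1 (26): +35 → 110 left.
Fill P33 tier1 block (35 at 25) → 75 left.
Fill P31 tier1 block (30 at 24) → 45 left.
P12 tier1 at 22: fill all 20 → 25 left.
P12 tier2 at 18: fill all 15 → 10 left.
P37 tier2 at 14: only 10 left, fill 10.
Total = 26×35 + 25×35 + 24×30 + 22×20 + 18×15 + 14×10 = 3355.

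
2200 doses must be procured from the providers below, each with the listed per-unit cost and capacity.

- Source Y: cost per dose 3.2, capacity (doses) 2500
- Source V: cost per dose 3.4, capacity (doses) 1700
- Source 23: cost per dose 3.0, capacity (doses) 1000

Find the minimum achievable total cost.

6840

Use providers in increasing cost order.
Source 23 (3.0): use full 1000 → 1200 doses to go.
Source Y (3.2): take the remaining 1200 → done.
Source V: unused.
Cost = 1000×3.0 + 1200×3.2 = 6840.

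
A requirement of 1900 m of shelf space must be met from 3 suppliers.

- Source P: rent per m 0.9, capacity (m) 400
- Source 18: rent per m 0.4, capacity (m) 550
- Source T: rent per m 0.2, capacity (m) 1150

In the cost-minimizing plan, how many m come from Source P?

Use suppliers in increasing cost order.
Source T (0.2): use full 1150 ; 750 m to go.
Source 18 at 0.4: take all 550 m ; 200 still needed.
Source P (0.9): take the remaining 200 ; done.

200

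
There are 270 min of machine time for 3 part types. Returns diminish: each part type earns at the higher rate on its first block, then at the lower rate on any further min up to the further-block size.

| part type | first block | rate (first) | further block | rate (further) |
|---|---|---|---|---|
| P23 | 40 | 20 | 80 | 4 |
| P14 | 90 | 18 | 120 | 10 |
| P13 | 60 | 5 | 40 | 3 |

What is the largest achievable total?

Treat each block as its own option and order by rate: P23/first 20 > P14/first 18 > P14/second 10 > P13/first 5 > P23/second 4 > P13/second 3.
P23 first at 20: fill all 40 — 230 left.
P14 first at 18: fill all 90 — 140 left.
P14 second at 10: fill all 120 — 20 left.
20 remain; put them into P13 first at 5.
Total = 20×40 + 18×90 + 10×120 + 5×20 = 3720.

3720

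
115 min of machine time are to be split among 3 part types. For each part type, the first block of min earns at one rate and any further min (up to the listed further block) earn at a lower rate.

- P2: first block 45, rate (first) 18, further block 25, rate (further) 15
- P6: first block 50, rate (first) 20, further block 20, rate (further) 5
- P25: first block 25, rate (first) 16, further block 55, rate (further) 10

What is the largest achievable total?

Order all 6 blocks by rate: P6/T1 20 > P2/T1 18 > P25/T1 16 > P2/T2 15 > P25/T2 10 > P6/T2 5.
Fill P6 T1 block (50 at 20) → 65 left.
P2/T1 (18): +45 → 20 left.
P25 T1 at 16: only 20 left, fill 20.
Total = 20×50 + 18×45 + 16×20 = 2130.

2130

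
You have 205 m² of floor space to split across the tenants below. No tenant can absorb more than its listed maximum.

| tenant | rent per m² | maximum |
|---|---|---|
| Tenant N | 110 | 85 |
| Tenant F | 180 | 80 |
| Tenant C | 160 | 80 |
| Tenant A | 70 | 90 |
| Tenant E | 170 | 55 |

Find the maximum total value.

34950

Order the tenants by rent per m²: Tenant F 180 > Tenant E 170 > Tenant C 160 > Tenant N 110 > Tenant A 70.
Give Tenant F 80 to hit its cap of 80 → 125 left.
Tenant E takes 55 to reach its cap of 55 → 70 left.
Only 70 left; Tenant C takes them to reach 70.
Total = 180×80 + 160×70 + 170×55 = 34950.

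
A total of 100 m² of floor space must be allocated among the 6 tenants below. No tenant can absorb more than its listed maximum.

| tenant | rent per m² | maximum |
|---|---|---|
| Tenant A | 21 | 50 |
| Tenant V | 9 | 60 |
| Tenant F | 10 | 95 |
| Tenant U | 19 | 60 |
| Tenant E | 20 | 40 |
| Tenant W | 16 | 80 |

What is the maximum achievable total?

2040

Highest rent per m² first: Tenant A 21 > Tenant E 20 > Tenant U 19 > Tenant W 16 > Tenant F 10 > Tenant V 9.
Tenant A takes 50 to reach its cap of 50 — 50 left.
Give Tenant E 40 to hit its cap of 40 — 10 left.
Tenant U: +10 (room for 60) → 10. Pool exhausted.
Total = 21×50 + 19×10 + 20×40 = 2040.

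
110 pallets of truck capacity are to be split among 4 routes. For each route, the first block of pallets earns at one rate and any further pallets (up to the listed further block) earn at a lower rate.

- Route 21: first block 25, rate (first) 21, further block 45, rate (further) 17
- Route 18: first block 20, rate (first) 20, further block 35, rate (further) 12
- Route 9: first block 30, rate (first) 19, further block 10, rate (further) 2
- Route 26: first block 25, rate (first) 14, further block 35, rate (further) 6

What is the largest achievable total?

Treat each block as its own option and order by rate: Route 21/tier1 21 > Route 18/tier1 20 > Route 9/tier1 19 > Route 21/tier2 17 > Route 26/tier1 14 > Route 18/tier2 12 > Route 26/tier2 6 > Route 9/tier2 2.
Route 21 tier1 at 21: fill all 25 → 85 left.
Route 18/tier1 (20): +20 → 65 left.
Route 9/tier1 (19): +30 → 35 left.
Route 21/tier2: +35 of 45 at 17; pool empty.
Total = 21×25 + 20×20 + 19×30 + 17×35 = 2090.

2090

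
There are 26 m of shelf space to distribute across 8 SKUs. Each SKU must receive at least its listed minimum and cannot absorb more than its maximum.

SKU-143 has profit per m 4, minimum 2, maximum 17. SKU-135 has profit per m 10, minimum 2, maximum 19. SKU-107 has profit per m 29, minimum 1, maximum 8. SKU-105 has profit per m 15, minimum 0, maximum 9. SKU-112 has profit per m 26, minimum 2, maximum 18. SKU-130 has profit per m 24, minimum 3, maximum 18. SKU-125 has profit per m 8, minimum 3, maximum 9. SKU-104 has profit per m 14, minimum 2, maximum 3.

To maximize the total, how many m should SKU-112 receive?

Meeting every minimum uses 2+2+1+0+2+3+3+2 = 15 m, leaving 11.
Order the SKUs by profit per m: SKU-107 29 > SKU-112 26 > SKU-130 24 > SKU-105 15 > SKU-104 14 > SKU-135 10 > SKU-125 8 > SKU-143 4.
SKU-107 takes 7 more to reach its cap of 8 ; 4 left.
Only 4 left; SKU-112 takes them to reach 6.

6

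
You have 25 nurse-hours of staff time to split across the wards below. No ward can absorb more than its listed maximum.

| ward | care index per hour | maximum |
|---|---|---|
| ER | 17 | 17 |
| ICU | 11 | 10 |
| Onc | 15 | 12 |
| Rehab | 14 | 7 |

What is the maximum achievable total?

Highest care index per hour first: ER 17 > Onc 15 > Rehab 14 > ICU 11.
Give ER 17 to hit its cap of 17 ; 8 left.
Onc has room for 12 but only 8 remain, so it gets 8.
Total = 17×17 + 15×8 = 409.

409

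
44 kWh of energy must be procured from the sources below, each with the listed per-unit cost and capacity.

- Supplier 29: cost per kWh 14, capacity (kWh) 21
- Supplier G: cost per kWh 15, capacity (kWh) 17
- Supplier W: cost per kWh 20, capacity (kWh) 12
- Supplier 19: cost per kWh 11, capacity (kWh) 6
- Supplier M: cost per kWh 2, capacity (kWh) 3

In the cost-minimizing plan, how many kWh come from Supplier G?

14

Use sources in increasing cost order.
Supplier M (2): use full 3 ; 41 kWh to go.
Supplier 19 (11): use full 6 ; 35 kWh to go.
Supplier 29 (14): use full 21 ; 14 kWh to go.
Supplier G at 15: take 14 of its 17 ; requirement met.
Supplier W: unused.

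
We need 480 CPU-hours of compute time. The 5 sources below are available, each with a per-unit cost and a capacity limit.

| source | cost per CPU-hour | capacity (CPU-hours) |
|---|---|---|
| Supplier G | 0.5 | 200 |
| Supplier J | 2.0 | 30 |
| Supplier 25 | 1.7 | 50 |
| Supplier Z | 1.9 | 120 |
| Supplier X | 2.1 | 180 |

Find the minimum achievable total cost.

641

Use sources in increasing cost order.
Take 200 from Supplier G at 0.5 — need 280 more.
Take 50 from Supplier 25 at 1.7 — need 230 more.
Take 120 from Supplier Z at 1.9 — need 110 more.
Supplier J at 2.0: take all 30 CPU-hours — 80 still needed.
Supplier X (2.1): take the remaining 80 — done.
Cost = 200×0.5 + 50×1.7 + 120×1.9 + 30×2.0 + 80×2.1 = 641.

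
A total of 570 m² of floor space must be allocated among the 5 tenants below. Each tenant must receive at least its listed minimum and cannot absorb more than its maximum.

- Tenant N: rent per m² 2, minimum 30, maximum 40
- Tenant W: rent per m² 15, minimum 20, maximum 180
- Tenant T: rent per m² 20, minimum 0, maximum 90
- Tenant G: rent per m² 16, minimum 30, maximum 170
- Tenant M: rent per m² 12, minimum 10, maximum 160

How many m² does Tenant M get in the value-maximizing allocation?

100

Meeting every minimum uses 30+20+0+30+10 = 90 m², leaving 480.
Order the tenants by rent per m²: Tenant T 20 > Tenant G 16 > Tenant W 15 > Tenant M 12 > Tenant N 2.
Give Tenant T 90 more to hit its cap of 90 → 390 left.
Tenant G: +140 to 170 (cap) → 250 left.
Tenant W: +160 to 180 (cap) → 90 left.
Tenant M: +90 (room for 150) → 100. Pool exhausted.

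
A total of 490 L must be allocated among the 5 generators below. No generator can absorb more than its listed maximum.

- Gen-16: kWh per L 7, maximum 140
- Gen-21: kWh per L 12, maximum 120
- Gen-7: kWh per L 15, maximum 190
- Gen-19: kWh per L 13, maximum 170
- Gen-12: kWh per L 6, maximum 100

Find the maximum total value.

Highest kWh per L first: Gen-7 15 > Gen-19 13 > Gen-21 12 > Gen-16 7 > Gen-12 6.
Give Gen-7 190 to hit its cap of 190 ; 300 left.
Give Gen-19 170 to hit its cap of 170 ; 130 left.
Give Gen-21 120 to hit its cap of 120 ; 10 left.
Only 10 left; Gen-16 takes them to reach 10.
Total = 7×10 + 12×120 + 15×190 + 13×170 = 6570.

6570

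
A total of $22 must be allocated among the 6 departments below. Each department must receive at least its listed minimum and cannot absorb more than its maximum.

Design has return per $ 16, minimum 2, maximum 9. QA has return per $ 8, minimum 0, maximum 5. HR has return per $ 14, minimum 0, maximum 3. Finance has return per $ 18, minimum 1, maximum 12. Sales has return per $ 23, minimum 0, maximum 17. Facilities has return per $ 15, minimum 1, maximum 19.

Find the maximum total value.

474

Meeting every minimum uses 2+0+0+1+0+1 = 4 $, leaving 18.
Order the departments by return per $: Sales 23 > Finance 18 > Design 16 > Facilities 15 > HR 14 > QA 8.
Give Sales 17 more to hit its cap of 17 → 1 left.
Only 1 left; Finance takes them to reach 2.
Total = 16×2 + 18×2 + 23×17 + 15×1 = 474.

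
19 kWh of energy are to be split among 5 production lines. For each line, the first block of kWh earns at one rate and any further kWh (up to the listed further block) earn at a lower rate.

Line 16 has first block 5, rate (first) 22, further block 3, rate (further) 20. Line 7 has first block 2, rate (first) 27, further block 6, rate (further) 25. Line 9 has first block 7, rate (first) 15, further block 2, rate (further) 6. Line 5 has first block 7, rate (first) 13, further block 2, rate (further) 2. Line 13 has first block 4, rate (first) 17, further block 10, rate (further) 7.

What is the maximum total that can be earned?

425

Order all 10 blocks by rate: Line 7/tier1 27 > Line 7/tier2 25 > Line 16/tier1 22 > Line 16/tier2 20 > Line 13/tier1 17 > Line 9/tier1 15 > Line 5/tier1 13 > Line 13/tier2 7 > Line 9/tier2 6 > Line 5/tier2 2.
Fill Line 7 tier1 block (2 at 27) ; 17 left.
Line 7 tier2 at 25: fill all 6 ; 11 left.
Fill Line 16 tier1 block (5 at 22) ; 6 left.
Line 16 tier2 at 20: fill all 3 ; 3 left.
Line 13/tier1: +3 of 4 at 17; pool empty.
Total = 27×2 + 25×6 + 22×5 + 20×3 + 17×3 = 425.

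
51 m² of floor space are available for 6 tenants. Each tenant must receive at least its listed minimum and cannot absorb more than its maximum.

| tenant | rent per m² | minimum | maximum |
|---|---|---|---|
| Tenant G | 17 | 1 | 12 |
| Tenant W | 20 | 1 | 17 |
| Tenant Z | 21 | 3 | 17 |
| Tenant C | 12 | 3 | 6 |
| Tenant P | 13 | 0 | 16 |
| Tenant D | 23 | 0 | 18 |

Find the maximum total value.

1064

Meeting every minimum uses 1+1+3+3+0+0 = 8 m², leaving 43.
Highest rent per m² first: Tenant D 23 > Tenant Z 21 > Tenant W 20 > Tenant G 17 > Tenant P 13 > Tenant C 12.
Tenant D: +18 to 18 (cap) — 25 left.
Give Tenant Z 14 more to hit its cap of 17 — 11 left.
Tenant W: +11 (room for 16) → 12. Pool exhausted.
Total = 17×1 + 20×12 + 21×17 + 12×3 + 23×18 = 1064.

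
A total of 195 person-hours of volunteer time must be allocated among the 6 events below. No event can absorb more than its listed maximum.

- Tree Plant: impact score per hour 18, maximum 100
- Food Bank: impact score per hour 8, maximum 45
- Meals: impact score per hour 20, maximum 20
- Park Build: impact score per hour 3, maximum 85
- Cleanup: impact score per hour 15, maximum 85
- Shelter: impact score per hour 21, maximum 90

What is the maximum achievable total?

3820

Highest impact score per hour first: Shelter 21 > Meals 20 > Tree Plant 18 > Cleanup 15 > Food Bank 8 > Park Build 3.
Shelter takes 90 to reach its cap of 90 — 105 left.
Give Meals 20 to hit its cap of 20 — 85 left.
Only 85 left; Tree Plant takes them to reach 85.
Total = 18×85 + 20×20 + 21×90 = 3820.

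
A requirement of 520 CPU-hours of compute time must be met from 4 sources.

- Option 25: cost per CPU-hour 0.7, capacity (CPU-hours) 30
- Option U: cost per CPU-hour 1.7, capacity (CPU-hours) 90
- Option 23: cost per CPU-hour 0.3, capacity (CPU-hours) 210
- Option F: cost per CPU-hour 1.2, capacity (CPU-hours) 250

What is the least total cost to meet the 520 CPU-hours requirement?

Use sources in increasing cost order.
Take 210 from Option 23 at 0.3 — need 310 more.
Option 25 (0.7): use full 30 — 280 CPU-hours to go.
Take 250 from Option F at 1.2 — need 30 more.
Option U at 1.7: take 30 of its 90 — requirement met.
Cost = 210×0.3 + 30×0.7 + 250×1.2 + 30×1.7 = 435.

435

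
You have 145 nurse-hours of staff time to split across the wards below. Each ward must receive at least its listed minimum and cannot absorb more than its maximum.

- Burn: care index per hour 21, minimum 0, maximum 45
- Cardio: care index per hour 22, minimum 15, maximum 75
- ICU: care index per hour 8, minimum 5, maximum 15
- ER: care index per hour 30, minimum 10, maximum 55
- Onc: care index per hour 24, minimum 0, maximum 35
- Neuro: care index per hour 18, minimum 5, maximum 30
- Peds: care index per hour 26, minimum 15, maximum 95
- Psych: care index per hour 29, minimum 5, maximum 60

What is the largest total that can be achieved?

Meeting every minimum uses 0+15+5+10+0+5+15+5 = 55 nurse-hours, leaving 90.
Highest care index per hour first: ER 30 > Psych 29 > Peds 26 > Onc 24 > Cardio 22 > Burn 21 > Neuro 18 > ICU 8.
ER takes 45 more to reach its cap of 55 → 45 left.
Psych has room for 55 more but only 45 remain, so it gets 50.
Total = 22×15 + 8×5 + 30×55 + 18×5 + 26×15 + 29×50 = 3950.

3950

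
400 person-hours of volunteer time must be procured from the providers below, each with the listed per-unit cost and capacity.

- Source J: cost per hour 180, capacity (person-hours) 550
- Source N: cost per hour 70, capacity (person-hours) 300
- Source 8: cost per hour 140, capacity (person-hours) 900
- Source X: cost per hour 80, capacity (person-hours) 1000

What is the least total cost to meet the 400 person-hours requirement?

Cheapest first:
Take 300 from Source N at 70 ; need 100 more.
Source X at 80: take 100 of its 1000 ; requirement met.
Source 8, Source J: unused.
Cost = 300×70 + 100×80 = 29000.

29000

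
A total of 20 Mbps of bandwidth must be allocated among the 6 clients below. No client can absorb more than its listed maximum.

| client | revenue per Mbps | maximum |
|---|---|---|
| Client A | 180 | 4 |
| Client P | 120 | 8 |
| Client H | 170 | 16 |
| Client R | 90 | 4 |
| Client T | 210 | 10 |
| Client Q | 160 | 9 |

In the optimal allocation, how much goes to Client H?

Rank by revenue per Mbps: Client T 210 > Client A 180 > Client H 170 > Client Q 160 > Client P 120 > Client R 90.
Client T takes 10 to reach its cap of 10 — 10 left.
Give Client A 4 to hit its cap of 4 — 6 left.
Only 6 left; Client H takes them to reach 6.

6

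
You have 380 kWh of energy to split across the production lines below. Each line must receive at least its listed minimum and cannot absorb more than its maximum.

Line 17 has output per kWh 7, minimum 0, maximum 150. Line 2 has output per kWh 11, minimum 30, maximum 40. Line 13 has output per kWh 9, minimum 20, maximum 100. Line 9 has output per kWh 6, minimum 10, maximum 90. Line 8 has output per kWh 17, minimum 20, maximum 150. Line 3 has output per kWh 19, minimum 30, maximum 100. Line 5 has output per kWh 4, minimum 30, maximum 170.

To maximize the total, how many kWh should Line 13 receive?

50

Meeting every minimum uses 0+30+20+10+20+30+30 = 140 kWh, leaving 240.
Order the production lines by output per kWh: Line 3 19 > Line 8 17 > Line 2 11 > Line 13 9 > Line 17 7 > Line 9 6 > Line 5 4.
Line 3: +70 to 100 (cap) — 170 left.
Give Line 8 130 more to hit its cap of 150 — 40 left.
Give Line 2 10 more to hit its cap of 40 — 30 left.
Line 13 has room for 80 more but only 30 remain, so it gets 50.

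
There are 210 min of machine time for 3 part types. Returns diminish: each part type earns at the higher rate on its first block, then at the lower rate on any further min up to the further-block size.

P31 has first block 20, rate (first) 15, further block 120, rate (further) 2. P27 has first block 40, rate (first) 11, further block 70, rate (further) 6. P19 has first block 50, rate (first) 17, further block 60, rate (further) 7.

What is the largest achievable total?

2250

Rank every tier by rate: P19/T1 17 > P31/T1 15 > P27/T1 11 > P19/T2 7 > P27/T2 6 > P31/T2 2.
P19 T1 at 17: fill all 50 → 160 left.
P31 T1 at 15: fill all 20 → 140 left.
P27 T1 at 11: fill all 40 → 100 left.
P19 T2 at 7: fill all 60 → 40 left.
P27/T2: +40 of 70 at 6; pool empty.
Total = 17×50 + 15×20 + 11×40 + 7×60 + 6×40 = 2250.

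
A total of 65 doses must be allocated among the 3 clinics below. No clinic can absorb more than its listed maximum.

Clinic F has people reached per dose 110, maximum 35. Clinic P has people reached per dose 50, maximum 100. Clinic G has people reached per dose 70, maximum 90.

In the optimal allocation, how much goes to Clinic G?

Rank by people reached per dose: Clinic F 110 > Clinic G 70 > Clinic P 50.
Give Clinic F 35 to hit its cap of 35 — 30 left.
Clinic G: +30 (room for 90) → 30. Pool exhausted.

30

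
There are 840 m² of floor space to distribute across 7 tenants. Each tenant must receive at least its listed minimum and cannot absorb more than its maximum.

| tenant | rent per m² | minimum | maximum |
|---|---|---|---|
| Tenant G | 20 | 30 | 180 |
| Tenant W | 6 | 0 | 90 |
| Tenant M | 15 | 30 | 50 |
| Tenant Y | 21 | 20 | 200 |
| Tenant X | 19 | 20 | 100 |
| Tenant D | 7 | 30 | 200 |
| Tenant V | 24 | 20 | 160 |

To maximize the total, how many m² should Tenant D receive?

150

Meeting every minimum uses 30+0+30+20+20+30+20 = 150 m², leaving 690.
Order the tenants by rent per m²: Tenant V 24 > Tenant Y 21 > Tenant G 20 > Tenant X 19 > Tenant M 15 > Tenant D 7 > Tenant W 6.
Tenant V takes 140 more to reach its cap of 160 → 550 left.
Tenant Y takes 180 more to reach its cap of 200 → 370 left.
Tenant G: +150 to 180 (cap) → 220 left.
Tenant X takes 80 more to reach its cap of 100 → 140 left.
Tenant M: +20 to 50 (cap) → 120 left.
Tenant D has room for 170 more but only 120 remain, so it gets 150.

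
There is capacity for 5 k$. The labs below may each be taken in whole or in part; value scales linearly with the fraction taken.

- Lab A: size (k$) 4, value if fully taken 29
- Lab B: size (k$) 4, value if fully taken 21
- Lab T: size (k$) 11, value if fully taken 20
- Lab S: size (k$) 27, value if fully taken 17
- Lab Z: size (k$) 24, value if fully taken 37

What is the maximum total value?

34.25

Best value per unit of size first: Lab A 29/4≈7.25, Lab B 21/4≈5.25, Lab T 20/11≈1.82, Lab Z 37/24≈1.54, Lab S 17/27≈0.63.
Lab A: take in full, 4 k$ for value 29 — 1 left.
Only 1 k$ remain; take 1/4 of Lab B for value 21×1/4 = 5.25.
Total value = 34.25.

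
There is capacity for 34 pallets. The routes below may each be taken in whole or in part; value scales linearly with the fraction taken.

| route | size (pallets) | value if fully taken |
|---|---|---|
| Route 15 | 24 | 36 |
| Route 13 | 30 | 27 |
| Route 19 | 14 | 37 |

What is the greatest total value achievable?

Sort by value density: Route 19 37/14≈2.64, Route 15 36/24≈1.5, Route 13 27/30≈0.9.
Take all of Route 19 (14 pallets, value 37) — 20 pallets left.
Only 20 pallets remain; take 20/24 of Route 15 for value 36×20/24 = 30.
Total value = 67.

67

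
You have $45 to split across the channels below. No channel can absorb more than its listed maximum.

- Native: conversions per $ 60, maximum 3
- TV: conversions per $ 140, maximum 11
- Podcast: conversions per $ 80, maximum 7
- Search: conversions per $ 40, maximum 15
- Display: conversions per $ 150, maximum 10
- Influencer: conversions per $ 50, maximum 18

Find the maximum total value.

Highest conversions per $ first: Display 150 > TV 140 > Podcast 80 > Native 60 > Influencer 50 > Search 40.
Display: +10 to 10 (cap) ; 35 left.
TV: +11 to 11 (cap) ; 24 left.
Give Podcast 7 to hit its cap of 7 ; 17 left.
Native takes 3 to reach its cap of 3 ; 14 left.
Influencer has room for 18 but only 14 remain, so it gets 14.
Total = 60×3 + 140×11 + 80×7 + 150×10 + 50×14 = 4480.

4480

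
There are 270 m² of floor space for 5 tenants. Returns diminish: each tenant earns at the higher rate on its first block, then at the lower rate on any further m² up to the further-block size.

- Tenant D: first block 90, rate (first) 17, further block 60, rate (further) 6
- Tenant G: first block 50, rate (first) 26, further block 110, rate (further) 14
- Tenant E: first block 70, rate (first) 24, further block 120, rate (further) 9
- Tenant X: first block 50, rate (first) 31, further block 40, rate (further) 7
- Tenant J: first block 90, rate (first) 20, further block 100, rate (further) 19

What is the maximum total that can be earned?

6520

Treat each block as its own option and order by rate: Tenant X/first 31 > Tenant G/first 26 > Tenant E/first 24 > Tenant J/first 20 > Tenant J/second 19 > Tenant D/first 17 > Tenant G/second 14 > Tenant E/second 9 > Tenant X/second 7 > Tenant D/second 6.
Fill Tenant X first block (50 at 31) → 220 left.
Tenant G/first (26): +50 → 170 left.
Fill Tenant E first block (70 at 24) → 100 left.
Fill Tenant J first block (90 at 20) → 10 left.
10 remain; put them into Tenant J second at 19.
Total = 31×50 + 26×50 + 24×70 + 20×90 + 19×10 = 6520.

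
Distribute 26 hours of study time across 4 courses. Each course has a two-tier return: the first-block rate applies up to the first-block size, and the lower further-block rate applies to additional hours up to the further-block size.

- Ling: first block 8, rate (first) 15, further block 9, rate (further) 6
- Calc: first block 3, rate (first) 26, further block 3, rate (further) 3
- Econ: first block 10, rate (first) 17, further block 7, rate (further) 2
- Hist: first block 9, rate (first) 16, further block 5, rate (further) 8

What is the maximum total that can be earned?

452

Treat each block as its own option and order by rate: Calc/tier1 26 > Econ/tier1 17 > Hist/tier1 16 > Ling/tier1 15 > Hist/tier2 8 > Ling/tier2 6 > Calc/tier2 3 > Econ/tier2 2.
Fill Calc tier1 block (3 at 26) — 23 left.
Econ tier1 at 17: fill all 10 — 13 left.
Hist/tier1 (16): +9 — 4 left.
Ling tier1 at 15: only 4 left, fill 4.
Total = 26×3 + 17×10 + 16×9 + 15×4 = 452.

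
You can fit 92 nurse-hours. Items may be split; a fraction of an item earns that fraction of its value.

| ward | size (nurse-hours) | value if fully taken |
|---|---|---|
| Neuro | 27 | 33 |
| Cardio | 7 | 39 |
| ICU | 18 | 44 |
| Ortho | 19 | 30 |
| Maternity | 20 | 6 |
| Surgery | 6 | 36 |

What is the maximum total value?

Rank by value-to-size ratio: Surgery 36/6≈6, Cardio 39/7≈5.57, ICU 44/18≈2.44, Ortho 30/19≈1.58, Neuro 33/27≈1.22, Maternity 6/20≈0.3.
Surgery: take in full, 6 nurse-hours for value 36 → 86 left.
All 7 nurse-hours of Cardio fit (value 39) → 79 remain.
Take all of ICU (18 nurse-hours, value 44) → 61 nurse-hours left.
Ortho: take in full, 19 nurse-hours for value 30 → 42 left.
All 27 nurse-hours of Neuro fit (value 33) → 15 remain.
Only 15 nurse-hours remain; take 15/20 of Maternity for value 6×15/20 = 4.5.
Total value = 186.5.

186.5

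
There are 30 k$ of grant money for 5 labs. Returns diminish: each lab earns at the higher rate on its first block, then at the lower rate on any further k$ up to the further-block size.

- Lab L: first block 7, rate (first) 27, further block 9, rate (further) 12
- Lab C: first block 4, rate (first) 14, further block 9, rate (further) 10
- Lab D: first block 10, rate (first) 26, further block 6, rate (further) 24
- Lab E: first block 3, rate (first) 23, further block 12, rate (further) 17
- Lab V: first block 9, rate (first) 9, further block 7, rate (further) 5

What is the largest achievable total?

Treat each block as its own option and order by rate: Lab L/T1 27 > Lab D/T1 26 > Lab D/T2 24 > Lab E/T1 23 > Lab E/T2 17 > Lab C/T1 14 > Lab L/T2 12 > Lab C/T2 10 > Lab V/T1 9 > Lab V/T2 5.
Lab L/T1 (27): +7 → 23 left.
Fill Lab D T1 block (10 at 26) → 13 left.
Lab D T2 at 24: fill all 6 → 7 left.
Lab E T1 at 23: fill all 3 → 4 left.
Lab E/T2: +4 of 12 at 17; pool empty.
Total = 27×7 + 26×10 + 24×6 + 23×3 + 17×4 = 730.

730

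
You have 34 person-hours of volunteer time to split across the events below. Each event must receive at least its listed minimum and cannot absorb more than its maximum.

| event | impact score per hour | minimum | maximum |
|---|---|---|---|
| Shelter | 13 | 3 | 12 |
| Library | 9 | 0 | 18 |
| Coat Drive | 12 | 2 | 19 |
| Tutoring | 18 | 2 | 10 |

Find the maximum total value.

Meeting every minimum uses 3+0+2+2 = 7 person-hours, leaving 27.
Rank by impact score per hour: Tutoring 18 > Shelter 13 > Coat Drive 12 > Library 9.
Tutoring: +8 to 10 (cap) — 19 left.
Give Shelter 9 more to hit its cap of 12 — 10 left.
Coat Drive: +10 (room for 17) → 12. Pool exhausted.
Total = 13×12 + 12×12 + 18×10 = 480.

480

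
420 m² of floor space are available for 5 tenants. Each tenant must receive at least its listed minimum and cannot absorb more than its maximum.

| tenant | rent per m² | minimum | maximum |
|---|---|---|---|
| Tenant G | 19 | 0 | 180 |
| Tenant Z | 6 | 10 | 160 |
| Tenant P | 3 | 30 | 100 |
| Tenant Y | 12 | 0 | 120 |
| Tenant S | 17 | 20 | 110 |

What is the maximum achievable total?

6520

Meeting every minimum uses 0+10+30+0+20 = 60 m², leaving 360.
Rank by rent per m²: Tenant G 19 > Tenant S 17 > Tenant Y 12 > Tenant Z 6 > Tenant P 3.
Give Tenant G 180 more to hit its cap of 180 → 180 left.
Tenant S takes 90 more to reach its cap of 110 → 90 left.
Only 90 left; Tenant Y takes them to reach 90.
Total = 19×180 + 6×10 + 3×30 + 12×90 + 17×110 = 6520.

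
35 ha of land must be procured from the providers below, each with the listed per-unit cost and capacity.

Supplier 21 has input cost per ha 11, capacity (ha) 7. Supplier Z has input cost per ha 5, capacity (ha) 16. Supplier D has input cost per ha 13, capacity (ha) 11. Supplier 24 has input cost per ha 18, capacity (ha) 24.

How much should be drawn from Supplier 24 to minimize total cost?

1

Use providers in increasing cost order.
Supplier Z (5): use full 16 ; 19 ha to go.
Supplier 21 at 11: take all 7 ha ; 12 still needed.
Supplier D (13): use full 11 ; 1 ha to go.
Take 1 from Supplier 24 at 18 to finish.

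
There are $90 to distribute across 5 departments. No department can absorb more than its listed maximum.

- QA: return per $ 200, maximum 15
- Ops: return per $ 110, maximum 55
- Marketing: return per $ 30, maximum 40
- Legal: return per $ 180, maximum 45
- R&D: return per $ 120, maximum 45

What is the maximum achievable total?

14700

Order the departments by return per $: QA 200 > Legal 180 > R&D 120 > Ops 110 > Marketing 30.
QA: +15 to 15 (cap) → 75 left.
Give Legal 45 to hit its cap of 45 → 30 left.
R&D: +30 (room for 45) → 30. Pool exhausted.
Total = 200×15 + 180×45 + 120×30 = 14700.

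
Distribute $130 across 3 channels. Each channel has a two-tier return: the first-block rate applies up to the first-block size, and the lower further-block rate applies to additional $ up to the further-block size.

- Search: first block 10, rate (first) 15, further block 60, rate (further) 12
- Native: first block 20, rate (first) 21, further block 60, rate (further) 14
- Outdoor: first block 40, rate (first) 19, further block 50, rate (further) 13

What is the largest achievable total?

2170

Rank every tier by rate: Native/T1 21 > Outdoor/T1 19 > Search/T1 15 > Native/T2 14 > Outdoor/T2 13 > Search/T2 12.
Fill Native T1 block (20 at 21) → 110 left.
Fill Outdoor T1 block (40 at 19) → 70 left.
Search/T1 (15): +10 → 60 left.
Fill Native T2 block (60 at 14) → 0 left.
Total = 21×20 + 19×40 + 15×10 + 14×60 = 2170.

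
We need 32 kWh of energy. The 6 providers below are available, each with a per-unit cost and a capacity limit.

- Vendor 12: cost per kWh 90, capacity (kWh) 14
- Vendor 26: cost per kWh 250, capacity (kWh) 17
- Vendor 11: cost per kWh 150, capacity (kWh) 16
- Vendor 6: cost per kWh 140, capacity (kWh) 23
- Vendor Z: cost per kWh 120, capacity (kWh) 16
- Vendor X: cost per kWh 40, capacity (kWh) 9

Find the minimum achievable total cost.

Cheapest first:
Vendor X at 40: take all 9 kWh ; 23 still needed.
Vendor 12 at 90: take all 14 kWh ; 9 still needed.
Take 9 from Vendor Z at 120 to finish.
Vendor 6, Vendor 11, Vendor 26: unused.
Cost = 9×40 + 14×90 + 9×120 = 2700.

2700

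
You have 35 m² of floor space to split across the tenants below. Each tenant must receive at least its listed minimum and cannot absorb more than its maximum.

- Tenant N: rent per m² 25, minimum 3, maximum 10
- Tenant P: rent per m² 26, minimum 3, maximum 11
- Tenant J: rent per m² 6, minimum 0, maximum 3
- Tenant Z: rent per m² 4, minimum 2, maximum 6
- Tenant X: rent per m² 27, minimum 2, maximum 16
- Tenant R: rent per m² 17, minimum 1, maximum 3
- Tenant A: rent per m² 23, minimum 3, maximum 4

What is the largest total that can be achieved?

Meeting every minimum uses 3+3+0+2+2+1+3 = 14 m², leaving 21.
Order the tenants by rent per m²: Tenant X 27 > Tenant P 26 > Tenant N 25 > Tenant A 23 > Tenant R 17 > Tenant J 6 > Tenant Z 4.
Give Tenant X 14 more to hit its cap of 16 ; 7 left.
Only 7 left; Tenant P takes them to reach 10.
Total = 25×3 + 26×10 + 4×2 + 27×16 + 17×1 + 23×3 = 861.

861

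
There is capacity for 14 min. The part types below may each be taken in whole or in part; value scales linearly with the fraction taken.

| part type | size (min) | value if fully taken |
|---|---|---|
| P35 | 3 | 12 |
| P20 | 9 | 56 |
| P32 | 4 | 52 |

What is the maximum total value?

Sort by value density: P32 52/4≈13, P20 56/9≈6.22, P35 12/3≈4.
Take all of P32 (4 min, value 52) — 10 min left.
Take all of P20 (9 min, value 56) — 1 min left.
Only 1 min remain; take 1/3 of P35 for value 12×1/3 = 4.
Total value = 112.

112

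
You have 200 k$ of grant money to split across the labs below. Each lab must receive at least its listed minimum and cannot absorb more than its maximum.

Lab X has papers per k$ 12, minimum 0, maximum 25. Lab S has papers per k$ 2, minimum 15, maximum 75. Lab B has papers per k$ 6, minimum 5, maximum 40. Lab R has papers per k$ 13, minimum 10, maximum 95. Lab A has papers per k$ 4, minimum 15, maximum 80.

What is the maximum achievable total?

Meeting every minimum uses 0+15+5+10+15 = 45 k$, leaving 155.
Rank by papers per k$: Lab R 13 > Lab X 12 > Lab B 6 > Lab A 4 > Lab S 2.
Lab R: +85 to 95 (cap) — 70 left.
Lab X takes 25 more to reach its cap of 25 — 45 left.
Lab B takes 35 more to reach its cap of 40 — 10 left.
Only 10 left; Lab A takes them to reach 25.
Total = 12×25 + 2×15 + 6×40 + 13×95 + 4×25 = 1905.

1905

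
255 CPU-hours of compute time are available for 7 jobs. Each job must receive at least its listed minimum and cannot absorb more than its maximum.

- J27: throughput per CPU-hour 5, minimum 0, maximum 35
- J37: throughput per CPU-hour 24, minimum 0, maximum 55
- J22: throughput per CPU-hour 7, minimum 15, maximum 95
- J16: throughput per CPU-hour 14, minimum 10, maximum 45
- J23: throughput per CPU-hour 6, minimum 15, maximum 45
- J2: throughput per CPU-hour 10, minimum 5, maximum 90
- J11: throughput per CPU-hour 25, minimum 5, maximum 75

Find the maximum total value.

Meeting every minimum uses 0+0+15+10+15+5+5 = 50 CPU-hours, leaving 205.
Rank by throughput per CPU-hour: J11 25 > J37 24 > J16 14 > J2 10 > J22 7 > J23 6 > J27 5.
J11: +70 to 75 (cap) ; 135 left.
Give J37 55 more to hit its cap of 55 ; 80 left.
J16 takes 35 more to reach its cap of 45 ; 45 left.
Only 45 left; J2 takes them to reach 50.
Total = 24×55 + 7×15 + 14×45 + 6×15 + 10×50 + 25×75 = 4520.

4520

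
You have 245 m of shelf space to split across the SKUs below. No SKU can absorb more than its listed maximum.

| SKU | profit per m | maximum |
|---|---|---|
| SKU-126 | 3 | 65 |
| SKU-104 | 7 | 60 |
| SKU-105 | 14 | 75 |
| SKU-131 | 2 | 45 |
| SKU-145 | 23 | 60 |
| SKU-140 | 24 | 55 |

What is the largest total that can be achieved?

Highest profit per m first: SKU-140 24 > SKU-145 23 > SKU-105 14 > SKU-104 7 > SKU-126 3 > SKU-131 2.
SKU-140 takes 55 to reach its cap of 55 → 190 left.
SKU-145 takes 60 to reach its cap of 60 → 130 left.
SKU-105 takes 75 to reach its cap of 75 → 55 left.
SKU-104 has room for 60 but only 55 remain, so it gets 55.
Total = 7×55 + 14×75 + 23×60 + 24×55 = 4135.

4135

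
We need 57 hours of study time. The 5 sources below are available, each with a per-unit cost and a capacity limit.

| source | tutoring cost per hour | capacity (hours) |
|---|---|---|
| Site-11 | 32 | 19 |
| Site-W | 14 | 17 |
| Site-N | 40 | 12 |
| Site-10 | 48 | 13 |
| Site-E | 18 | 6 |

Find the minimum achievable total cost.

Use sources in increasing cost order.
Site-W (14): use full 17 → 40 hours to go.
Site-E (18): use full 6 → 34 hours to go.
Take 19 from Site-11 at 32 → need 15 more.
Site-N (40): use full 12 → 3 hours to go.
Site-10 at 48: take 3 of its 13 → requirement met.
Cost = 17×14 + 6×18 + 19×32 + 12×40 + 3×48 = 1578.

1578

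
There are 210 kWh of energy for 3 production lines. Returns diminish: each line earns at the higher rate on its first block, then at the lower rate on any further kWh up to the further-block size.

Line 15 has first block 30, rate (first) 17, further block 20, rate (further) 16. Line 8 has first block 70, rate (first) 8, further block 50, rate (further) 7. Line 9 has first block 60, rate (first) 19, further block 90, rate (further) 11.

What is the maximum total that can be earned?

3040

Treat each block as its own option and order by rate: Line 9/first 19 > Line 15/first 17 > Line 15/second 16 > Line 9/second 11 > Line 8/first 8 > Line 8/second 7.
Line 9/first (19): +60 ; 150 left.
Line 15/first (17): +30 ; 120 left.
Line 15/second (16): +20 ; 100 left.
Line 9/second (11): +90 ; 10 left.
Line 8 first at 8: only 10 left, fill 10.
Total = 19×60 + 17×30 + 16×20 + 11×90 + 8×10 = 3040.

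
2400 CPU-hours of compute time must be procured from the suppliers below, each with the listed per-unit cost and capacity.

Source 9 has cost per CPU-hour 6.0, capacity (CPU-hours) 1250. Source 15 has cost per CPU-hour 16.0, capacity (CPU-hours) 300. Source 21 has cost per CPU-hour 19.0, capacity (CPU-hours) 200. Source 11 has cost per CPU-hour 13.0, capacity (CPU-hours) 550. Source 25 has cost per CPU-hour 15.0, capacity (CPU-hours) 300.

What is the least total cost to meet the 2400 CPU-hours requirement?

Use suppliers in increasing cost order.
Source 9 at 6.0: take all 1250 CPU-hours — 1150 still needed.
Source 11 at 13.0: take all 550 CPU-hours — 600 still needed.
Take 300 from Source 25 at 15.0 — need 300 more.
Source 15 (16.0): use full 300 — 0 CPU-hours to go.
Source 21: unused.
Cost = 1250×6.0 + 550×13.0 + 300×15.0 + 300×16.0 = 23950.

23950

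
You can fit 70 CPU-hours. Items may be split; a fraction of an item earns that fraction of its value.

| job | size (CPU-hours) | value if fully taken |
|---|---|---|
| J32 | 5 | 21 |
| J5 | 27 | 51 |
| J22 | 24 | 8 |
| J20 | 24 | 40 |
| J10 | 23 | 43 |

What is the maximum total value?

140

Rank by value-to-size ratio: J32 21/5≈4.2, J5 51/27≈1.89, J10 43/23≈1.87, J20 40/24≈1.67, J22 8/24≈0.333.
Take all of J32 (5 CPU-hours, value 21) → 65 CPU-hours left.
Take all of J5 (27 CPU-hours, value 51) → 38 CPU-hours left.
All 23 CPU-hours of J10 fit (value 43) → 15 remain.
15 CPU-hours left: a 15/24 share of J20 gives 40×15/24 = 25.
Total value = 140.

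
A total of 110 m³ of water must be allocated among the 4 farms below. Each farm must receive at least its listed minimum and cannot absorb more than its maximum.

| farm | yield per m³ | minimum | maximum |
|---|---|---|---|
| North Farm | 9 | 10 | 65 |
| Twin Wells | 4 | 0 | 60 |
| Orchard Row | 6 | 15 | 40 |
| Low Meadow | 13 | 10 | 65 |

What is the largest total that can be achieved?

Meeting every minimum uses 10+0+15+10 = 35 m³, leaving 75.
Highest yield per m³ first: Low Meadow 13 > North Farm 9 > Orchard Row 6 > Twin Wells 4.
Give Low Meadow 55 more to hit its cap of 65 → 20 left.
North Farm: +20 (room for 55) → 30. Pool exhausted.
Total = 9×30 + 6×15 + 13×65 = 1205.

1205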